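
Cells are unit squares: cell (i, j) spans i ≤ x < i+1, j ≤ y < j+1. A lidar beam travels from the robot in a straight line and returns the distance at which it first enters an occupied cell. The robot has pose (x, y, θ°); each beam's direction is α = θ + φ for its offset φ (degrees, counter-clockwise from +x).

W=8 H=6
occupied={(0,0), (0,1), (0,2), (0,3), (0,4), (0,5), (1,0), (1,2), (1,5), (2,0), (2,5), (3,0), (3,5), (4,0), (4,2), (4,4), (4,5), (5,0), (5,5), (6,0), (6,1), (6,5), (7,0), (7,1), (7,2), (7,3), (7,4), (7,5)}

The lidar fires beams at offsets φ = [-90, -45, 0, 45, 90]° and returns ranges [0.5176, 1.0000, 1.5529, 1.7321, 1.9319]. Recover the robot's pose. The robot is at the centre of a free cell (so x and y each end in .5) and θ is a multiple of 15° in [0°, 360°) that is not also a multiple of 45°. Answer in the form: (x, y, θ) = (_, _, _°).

The pose lattice has 20·16 = 320 candidates. Test each by forward raycasting.
  (2.5, 3.5, 150°): beam 1 = 1.7321 ≠ 0.5176 ✗
  (6.5, 3.5, 300°): beam 1 = 1.7321 ≠ 0.5176 ✗
  (3.5, 1.5, 345°): beam 2 = 0.5774 ≠ 1.0000 ✗
  (2.5, 4.5, 75°): beam 1 = 1.5529 ≠ 0.5176 ✗
  …
  (6.5, 3.5, 105°): r_1=0.5176, r_2=1.0000, r_3=1.5529, r_4=1.7321, r_5=1.9319 — all match ✓
Unique over the lattice → pose = (6.5, 3.5, 105°).

(x, y, θ) = (6.5, 3.5, 105°)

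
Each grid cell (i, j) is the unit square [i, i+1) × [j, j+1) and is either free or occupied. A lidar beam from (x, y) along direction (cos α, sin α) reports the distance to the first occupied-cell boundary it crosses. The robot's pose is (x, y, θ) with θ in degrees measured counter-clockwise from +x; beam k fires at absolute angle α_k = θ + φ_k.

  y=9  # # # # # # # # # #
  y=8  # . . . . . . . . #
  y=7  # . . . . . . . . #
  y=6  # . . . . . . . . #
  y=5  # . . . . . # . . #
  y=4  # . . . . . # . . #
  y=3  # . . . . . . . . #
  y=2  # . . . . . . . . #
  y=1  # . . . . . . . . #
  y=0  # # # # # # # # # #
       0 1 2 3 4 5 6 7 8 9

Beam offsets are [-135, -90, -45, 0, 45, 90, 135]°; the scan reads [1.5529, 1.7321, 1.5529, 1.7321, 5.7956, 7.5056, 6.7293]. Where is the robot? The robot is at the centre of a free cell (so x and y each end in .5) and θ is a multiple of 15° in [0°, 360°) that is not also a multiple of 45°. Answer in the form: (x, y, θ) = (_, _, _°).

(x, y, θ) = (2.5, 7.5, 210°)

The pose lattice has 62·16 = 992 candidates. Test each by forward raycasting.
  (5.5, 6.5, 15°): beam 1 = 6.3509 ≠ 1.5529 ✗
  (4.5, 4.5, 30°): beam 1 = 3.6235 ≠ 1.5529 ✗
  (7.5, 1.5, 255°): beam 1 = 2.8868 ≠ 1.5529 ✗
  …
  (2.5, 7.5, 210°): r_1=1.5529, r_2=1.7321, r_3=1.5529, r_4=1.7321, r_5=5.7956, r_6=7.5056, r_7=6.7293 — all match ✓
No second candidate reproduces the full scan.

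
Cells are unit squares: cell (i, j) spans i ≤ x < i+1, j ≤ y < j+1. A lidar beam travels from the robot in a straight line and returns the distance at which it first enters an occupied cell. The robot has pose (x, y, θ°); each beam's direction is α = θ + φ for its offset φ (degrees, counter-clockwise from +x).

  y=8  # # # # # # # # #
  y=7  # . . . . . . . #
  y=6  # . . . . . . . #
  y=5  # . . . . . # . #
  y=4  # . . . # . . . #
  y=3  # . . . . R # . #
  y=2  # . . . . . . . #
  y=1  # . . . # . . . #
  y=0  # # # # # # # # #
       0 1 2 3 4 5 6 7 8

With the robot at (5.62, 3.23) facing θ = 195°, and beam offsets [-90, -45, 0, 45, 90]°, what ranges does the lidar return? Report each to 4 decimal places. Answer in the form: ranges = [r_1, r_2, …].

beam 1: φ=-90°, α=105°
  cosα=-0.2588 sinα=0.9659 | (5,3) | tMaxX 2.3955 tMaxY 0.7972 | tΔX 3.8637 tΔY 1.0353
    t=0.7972 [y] (5,4)
    t=1.8324 [y] (5,5)
    t=2.3955 [x] (4,5)
    t=2.8677 [y] (4,6)
    t=3.9030 [y] (4,7)
    t=4.9383 [y] (4,8) — stop
  → r_1 = 4.9383
beam 2: φ=-45°, α=150°
  cosα=-0.8660 sinα=0.5000 | (5,3) | tMaxX 0.7159 tMaxY 1.5400 | tΔX 1.1547 tΔY 2.0000
    t=0.7159 [x] (4,3)
    t=1.5400 [y] (4,4) — stop
  → r_2 = 1.5400
beam 3: φ=0°, α=195°
  cosα=-0.9659 sinα=-0.2588 | (5,3) | tMaxX 0.6419 tMaxY 0.8887 | tΔX 1.0353 tΔY 3.8637
    t=0.6419 [x] (4,3)
    t=0.8887 [y] (4,2)
    t=1.6771 [x] (3,2)
    t=2.7124 [x] (2,2)
    t=3.7477 [x] (1,2)
    t=4.7524 [y] (1,1)
    t=4.7830 [x] (0,1) — stop
  → r_3 = 4.7830
beam 4: φ=45°, α=240°
  cosα=-0.5000 sinα=-0.8660 | (5,3) | tMaxX 1.2400 tMaxY 0.2656 | tΔX 2.0000 tΔY 1.1547
    t=0.2656 [y] (5,2)
    t=1.2400 [x] (4,2)
    t=1.4203 [y] (4,1) — stop
  → r_4 = 1.4203
beam 5: φ=90°, α=285°
  cosα=0.2588 sinα=-0.9659 | (5,3) | tMaxX 1.4682 tMaxY 0.2381 | tΔX 3.8637 tΔY 1.0353
    t=0.2381 [y] (5,2)
    t=1.2734 [y] (5,1)
    t=1.4682 [x] (6,1)
    t=2.3087 [y] (6,0) — stop
  → r_5 = 2.3087

ranges = [4.9383, 1.5400, 4.7830, 1.4203, 2.3087]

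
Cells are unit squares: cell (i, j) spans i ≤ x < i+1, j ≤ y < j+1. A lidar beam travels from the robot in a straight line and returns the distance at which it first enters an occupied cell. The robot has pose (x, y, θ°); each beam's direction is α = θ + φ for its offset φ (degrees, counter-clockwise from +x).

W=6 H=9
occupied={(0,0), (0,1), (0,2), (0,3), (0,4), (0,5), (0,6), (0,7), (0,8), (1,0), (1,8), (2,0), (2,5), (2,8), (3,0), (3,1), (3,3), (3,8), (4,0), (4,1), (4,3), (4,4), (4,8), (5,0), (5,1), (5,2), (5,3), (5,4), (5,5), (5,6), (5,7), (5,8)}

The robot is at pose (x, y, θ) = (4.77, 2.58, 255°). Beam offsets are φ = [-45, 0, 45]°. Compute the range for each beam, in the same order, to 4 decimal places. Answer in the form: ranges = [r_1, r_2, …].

beam 1: φ=-45°, α=210°
  cosα=-0.8660 sinα=-0.5000 | (4,2) | tMaxX 0.8891 tMaxY 1.1600 | tΔX 1.1547 tΔY 2.0000
    t=0.8891 [x] (3,2)
    t=1.1600 [y] (3,1) — stop
  → r_1 = 1.1600
beam 2: φ=0°, α=255°
  cosα=-0.2588 sinα=-0.9659 | (4,2) | tMaxX 2.9751 tMaxY 0.6005 | tΔX 3.8637 tΔY 1.0353
    t=0.6005 [y] (4,1) — stop
  → r_2 = 0.6005
beam 3: φ=45°, α=300°
  cosα=0.5000 sinα=-0.8660 | (4,2) | tMaxX 0.4600 tMaxY 0.6697 | tΔX 2.0000 tΔY 1.1547
    t=0.4600 [x] (5,2) — stop
  → r_3 = 0.4600

ranges = [1.1600, 0.6005, 0.4600]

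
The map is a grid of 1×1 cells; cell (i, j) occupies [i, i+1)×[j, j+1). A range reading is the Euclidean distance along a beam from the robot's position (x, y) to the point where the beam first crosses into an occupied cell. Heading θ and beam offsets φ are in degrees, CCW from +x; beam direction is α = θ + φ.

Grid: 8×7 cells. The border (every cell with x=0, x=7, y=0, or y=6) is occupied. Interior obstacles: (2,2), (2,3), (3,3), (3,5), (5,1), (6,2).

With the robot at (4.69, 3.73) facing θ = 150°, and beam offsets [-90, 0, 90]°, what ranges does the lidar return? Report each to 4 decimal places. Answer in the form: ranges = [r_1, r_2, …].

ranges = [2.6212, 4.2608, 3.1523]

beam 1: φ=-90°, α=60°
  dir = (cos 60°, sin 60°) = (0.5000, 0.8660); from cell (4,3)
  next x-line at t=0.6200, next y-line at t=0.3118; Δt_x=2.0000, Δt_y=1.1547
    y: enter (4,4) at t=0.3118
    x: enter (5,4) at t=0.6200
    y: enter (5,5) at t=1.4665
    x: enter (6,5) at t=2.6200
    y: enter (6,6) at t=2.6212 ← occupied
  → r_1 = 2.6212
beam 2: φ=0°, α=150°
  dir = (cos 150°, sin 150°) = (-0.8660, 0.5000); from cell (4,3)
  next x-line at t=0.7967, next y-line at t=0.5400; Δt_x=1.1547, Δt_y=2.0000
    y: enter (4,4) at t=0.5400
    x: enter (3,4) at t=0.7967
    x: enter (2,4) at t=1.9514
    y: enter (2,5) at t=2.5400
    x: enter (1,5) at t=3.1061
    x: enter (0,5) at t=4.2608 ← occupied
  → r_2 = 4.2608
beam 3: φ=90°, α=240°
  dir = (cos 240°, sin 240°) = (-0.5000, -0.8660); from cell (4,3)
  next x-line at t=1.3800, next y-line at t=0.8429; Δt_x=2.0000, Δt_y=1.1547
    y: enter (4,2) at t=0.8429
    x: enter (3,2) at t=1.3800
    y: enter (3,1) at t=1.9976
    y: enter (3,0) at t=3.1523 ← occupied
  → r_3 = 3.1523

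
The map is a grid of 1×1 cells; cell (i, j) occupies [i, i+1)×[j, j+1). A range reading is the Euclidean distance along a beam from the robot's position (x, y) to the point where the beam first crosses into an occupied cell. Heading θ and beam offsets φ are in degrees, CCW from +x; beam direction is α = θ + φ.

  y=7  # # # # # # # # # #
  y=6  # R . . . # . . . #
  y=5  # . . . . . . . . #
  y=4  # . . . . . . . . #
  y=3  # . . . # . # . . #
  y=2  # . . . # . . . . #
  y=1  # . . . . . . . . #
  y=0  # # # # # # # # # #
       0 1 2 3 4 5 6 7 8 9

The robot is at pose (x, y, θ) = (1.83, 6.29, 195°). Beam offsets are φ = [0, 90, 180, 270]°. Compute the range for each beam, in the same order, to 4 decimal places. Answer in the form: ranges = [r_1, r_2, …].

beam 1: φ=0°, α=195°
  dir = (cos 195°, sin 195°) = (-0.9659, -0.2588); from cell (1,6)
  next x-line at t=0.8593, next y-line at t=1.1205; Δt_x=1.0353, Δt_y=3.8637
    x: enter (0,6) at t=0.8593 ← occupied
  → r_1 = 0.8593
beam 2: φ=90°, α=285°
  dir = (cos 285°, sin 285°) = (0.2588, -0.9659); from cell (1,6)
  next x-line at t=0.6568, next y-line at t=0.3002; Δt_x=3.8637, Δt_y=1.0353
    y: enter (1,5) at t=0.3002
    x: enter (2,5) at t=0.6568
    y: enter (2,4) at t=1.3355
    y: enter (2,3) at t=2.3708
    y: enter (2,2) at t=3.4061
    y: enter (2,1) at t=4.4413
    x: enter (3,1) at t=4.5205
    y: enter (3,0) at t=5.4766 ← occupied
  → r_2 = 5.4766
beam 3: φ=180°, α=15°
  dir = (cos 15°, sin 15°) = (0.9659, 0.2588); from cell (1,6)
  next x-line at t=0.1760, next y-line at t=2.7432; Δt_x=1.0353, Δt_y=3.8637
    x: enter (2,6) at t=0.1760
    x: enter (3,6) at t=1.2113
    x: enter (4,6) at t=2.2465
    y: enter (4,7) at t=2.7432 ← occupied
  → r_3 = 2.7432
beam 4: φ=270°, α=105°
  dir = (cos 105°, sin 105°) = (-0.2588, 0.9659); from cell (1,6)
  next x-line at t=3.2069, next y-line at t=0.7350; Δt_x=3.8637, Δt_y=1.0353
    y: enter (1,7) at t=0.7350 ← occupied
  → r_4 = 0.7350

ranges = [0.8593, 5.4766, 2.7432, 0.7350]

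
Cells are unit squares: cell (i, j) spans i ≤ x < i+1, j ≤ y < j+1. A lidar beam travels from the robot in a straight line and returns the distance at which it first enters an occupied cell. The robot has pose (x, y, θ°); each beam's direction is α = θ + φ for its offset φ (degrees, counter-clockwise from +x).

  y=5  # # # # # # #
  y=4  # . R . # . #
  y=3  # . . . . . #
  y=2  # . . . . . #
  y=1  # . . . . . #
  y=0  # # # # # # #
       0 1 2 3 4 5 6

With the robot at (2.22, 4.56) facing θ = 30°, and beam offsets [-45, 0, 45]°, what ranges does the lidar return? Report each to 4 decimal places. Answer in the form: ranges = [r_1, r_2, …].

beam 1: φ=-45°, α=345°
  cosα=0.9659 sinα=-0.2588 | (2,4) | tMaxX 0.8075 tMaxY 2.1637 | tΔX 1.0353 tΔY 3.8637
    t=0.8075 [x] (3,4)
    t=1.8428 [x] (4,4) — stop
  → r_1 = 1.8428
beam 2: φ=0°, α=30°
  cosα=0.8660 sinα=0.5000 | (2,4) | tMaxX 0.9007 tMaxY 0.8800 | tΔX 1.1547 tΔY 2.0000
    t=0.8800 [y] (2,5) — stop
  → r_2 = 0.8800
beam 3: φ=45°, α=75°
  cosα=0.2588 sinα=0.9659 | (2,4) | tMaxX 3.0137 tMaxY 0.4555 | tΔX 3.8637 tΔY 1.0353
    t=0.4555 [y] (2,5) — stop
  → r_3 = 0.4555

ranges = [1.8428, 0.8800, 0.4555]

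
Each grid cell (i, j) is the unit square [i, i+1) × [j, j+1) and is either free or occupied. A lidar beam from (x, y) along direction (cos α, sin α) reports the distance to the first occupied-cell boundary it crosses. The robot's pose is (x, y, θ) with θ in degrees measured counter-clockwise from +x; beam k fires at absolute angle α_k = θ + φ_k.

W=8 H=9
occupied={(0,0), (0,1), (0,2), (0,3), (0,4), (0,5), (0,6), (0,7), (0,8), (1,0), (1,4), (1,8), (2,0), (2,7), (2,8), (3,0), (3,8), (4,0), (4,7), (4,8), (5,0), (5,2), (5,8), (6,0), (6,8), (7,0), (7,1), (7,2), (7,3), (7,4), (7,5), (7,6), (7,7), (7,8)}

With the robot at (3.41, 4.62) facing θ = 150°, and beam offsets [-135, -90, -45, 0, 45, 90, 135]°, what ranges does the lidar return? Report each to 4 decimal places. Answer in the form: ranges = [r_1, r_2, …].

ranges = [3.7166, 2.7482, 2.4640, 2.7828, 1.4597, 4.1800, 3.7477]

beam 1: φ=-135°, α=15°
  cosα=0.9659 sinα=0.2588 | (3,4) | tMaxX 0.6108 tMaxY 1.4682 | tΔX 1.0353 tΔY 3.8637
    t=0.6108 [x] (4,4)
    t=1.4682 [y] (4,5)
    t=1.6461 [x] (5,5)
    t=2.6814 [x] (6,5)
    t=3.7166 [x] (7,5) — stop
  → r_1 = 3.7166
beam 2: φ=-90°, α=60°
  cosα=0.5000 sinα=0.8660 | (3,4) | tMaxX 1.1800 tMaxY 0.4388 | tΔX 2.0000 tΔY 1.1547
    t=0.4388 [y] (3,5)
    t=1.1800 [x] (4,5)
    t=1.5935 [y] (4,6)
    t=2.7482 [y] (4,7) — stop
  → r_2 = 2.7482
beam 3: φ=-45°, α=105°
  cosα=-0.2588 sinα=0.9659 | (3,4) | tMaxX 1.5841 tMaxY 0.3934 | tΔX 3.8637 tΔY 1.0353
    t=0.3934 [y] (3,5)
    t=1.4287 [y] (3,6)
    t=1.5841 [x] (2,6)
    t=2.4640 [y] (2,7) — stop
  → r_3 = 2.4640
beam 4: φ=0°, α=150°
  cosα=-0.8660 sinα=0.5000 | (3,4) | tMaxX 0.4734 tMaxY 0.7600 | tΔX 1.1547 tΔY 2.0000
    t=0.4734 [x] (2,4)
    t=0.7600 [y] (2,5)
    t=1.6281 [x] (1,5)
    t=2.7600 [y] (1,6)
    t=2.7828 [x] (0,6) — stop
  → r_4 = 2.7828
beam 5: φ=45°, α=195°
  cosα=-0.9659 sinα=-0.2588 | (3,4) | tMaxX 0.4245 tMaxY 2.3955 | tΔX 1.0353 tΔY 3.8637
    t=0.4245 [x] (2,4)
    t=1.4597 [x] (1,4) — stop
  → r_5 = 1.4597
beam 6: φ=90°, α=240°
  cosα=-0.5000 sinα=-0.8660 | (3,4) | tMaxX 0.8200 tMaxY 0.7159 | tΔX 2.0000 tΔY 1.1547
    t=0.7159 [y] (3,3)
    t=0.8200 [x] (2,3)
    t=1.8706 [y] (2,2)
    t=2.8200 [x] (1,2)
    t=3.0253 [y] (1,1)
    t=4.1800 [y] (1,0) — stop
  → r_6 = 4.1800
beam 7: φ=135°, α=285°
  cosα=0.2588 sinα=-0.9659 | (3,4) | tMaxX 2.2796 tMaxY 0.6419 | tΔX 3.8637 tΔY 1.0353
    t=0.6419 [y] (3,3)
    t=1.6771 [y] (3,2)
    t=2.2796 [x] (4,2)
    t=2.7124 [y] (4,1)
    t=3.7477 [y] (4,0) — stop
  → r_7 = 3.7477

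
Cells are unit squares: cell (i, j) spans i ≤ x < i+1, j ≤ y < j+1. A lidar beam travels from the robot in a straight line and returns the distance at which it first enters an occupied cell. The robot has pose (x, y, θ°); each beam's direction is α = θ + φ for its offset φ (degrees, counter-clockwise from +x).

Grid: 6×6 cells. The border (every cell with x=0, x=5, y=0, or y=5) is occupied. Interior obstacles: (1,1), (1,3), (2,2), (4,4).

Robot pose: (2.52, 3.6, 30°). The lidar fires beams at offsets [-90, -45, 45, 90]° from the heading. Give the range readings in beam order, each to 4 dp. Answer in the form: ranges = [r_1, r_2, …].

ranges = [0.6928, 2.5675, 1.4494, 1.6166]

beam 1: φ=-90°, α=300°
  direction (0.5000, -0.8660); cell (2,3); t to first gridline: x 0.9600, y 0.6928 (then +2.0000 / +1.1547)
    (2,2) via y @ 0.6928  # hit
  → r_1 = 0.6928
beam 2: φ=-45°, α=345°
  direction (0.9659, -0.2588); cell (2,3); t to first gridline: x 0.4969, y 2.3182 (then +1.0353 / +3.8637)
    (3,3) via x @ 0.4969
    (4,3) via x @ 1.5322
    (4,2) via y @ 2.3182
    (5,2) via x @ 2.5675  # hit
  → r_2 = 2.5675
beam 3: φ=45°, α=75°
  direction (0.2588, 0.9659); cell (2,3); t to first gridline: x 1.8546, y 0.4141 (then +3.8637 / +1.0353)
    (2,4) via y @ 0.4141
    (2,5) via y @ 1.4494  # hit
  → r_3 = 1.4494
beam 4: φ=90°, α=120°
  direction (-0.5000, 0.8660); cell (2,3); t to first gridline: x 1.0400, y 0.4619 (then +2.0000 / +1.1547)
    (2,4) via y @ 0.4619
    (1,4) via x @ 1.0400
    (1,5) via y @ 1.6166  # hit
  → r_4 = 1.6166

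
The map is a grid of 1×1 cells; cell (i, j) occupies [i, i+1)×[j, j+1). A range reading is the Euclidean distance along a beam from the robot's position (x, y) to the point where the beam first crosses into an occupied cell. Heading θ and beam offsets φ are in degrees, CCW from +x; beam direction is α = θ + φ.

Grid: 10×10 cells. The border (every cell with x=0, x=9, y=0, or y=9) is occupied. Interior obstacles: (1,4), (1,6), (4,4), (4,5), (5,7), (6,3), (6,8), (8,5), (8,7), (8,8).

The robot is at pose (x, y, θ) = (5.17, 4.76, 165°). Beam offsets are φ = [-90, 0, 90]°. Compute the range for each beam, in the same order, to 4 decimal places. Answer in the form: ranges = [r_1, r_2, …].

ranges = [2.3190, 0.1760, 0.6568]

beam 1: φ=-90°, α=75°
  d=(0.2588,0.9659)  start (5,4)  tX=3.2069 tY=0.2485  stride 1/|dx|=3.8637 1/|dy|=1.0353
    cross y-line → (5,5), t=0.2485
    cross y-line → (5,6), t=1.2837
    cross y-line → (5,7), t=2.3190 (wall)
  → r_1 = 2.3190
beam 2: φ=0°, α=165°
  d=(-0.9659,0.2588)  start (5,4)  tX=0.1760 tY=0.9273  stride 1/|dx|=1.0353 1/|dy|=3.8637
    cross x-line → (4,4), t=0.1760 (wall)
  → r_2 = 0.1760
beam 3: φ=90°, α=255°
  d=(-0.2588,-0.9659)  start (5,4)  tX=0.6568 tY=0.7868  stride 1/|dx|=3.8637 1/|dy|=1.0353
    cross x-line → (4,4), t=0.6568 (wall)
  → r_3 = 0.6568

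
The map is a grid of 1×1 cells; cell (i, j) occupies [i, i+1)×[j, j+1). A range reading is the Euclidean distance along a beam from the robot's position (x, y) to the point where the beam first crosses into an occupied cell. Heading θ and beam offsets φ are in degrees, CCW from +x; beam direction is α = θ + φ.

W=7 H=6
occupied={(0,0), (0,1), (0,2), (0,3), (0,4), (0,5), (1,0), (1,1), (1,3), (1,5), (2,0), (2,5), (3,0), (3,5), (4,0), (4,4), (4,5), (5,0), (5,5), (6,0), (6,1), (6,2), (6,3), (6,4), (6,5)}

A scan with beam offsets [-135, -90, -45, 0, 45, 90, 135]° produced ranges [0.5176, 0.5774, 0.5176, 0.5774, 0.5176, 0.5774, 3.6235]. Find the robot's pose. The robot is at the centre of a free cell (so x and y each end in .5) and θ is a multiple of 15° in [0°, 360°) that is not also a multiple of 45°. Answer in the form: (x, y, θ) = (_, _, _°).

(x, y, θ) = (5.5, 4.5, 120°)

The pose lattice has 17·16 = 272 candidates. Test each by forward raycasting.
  (3.5, 4.5, 105°): beam 1 = 0.5774 ≠ 0.5176 ✗
  (2.5, 3.5, 195°): beam 1 = 1.7321 ≠ 0.5176 ✗
  (3.5, 4.5, 75°): beam 1 = 4.0415 ≠ 0.5176 ✗
  (2.5, 3.5, 75°): beam 1 = 2.8868 ≠ 0.5176 ✗
  …
  (5.5, 4.5, 120°): r_1=0.5176, r_2=0.5774, r_3=0.5176, r_4=0.5774, r_5=0.5176, r_6=0.5774, r_7=3.6235 — all match ✓
Only this pose fits every beam.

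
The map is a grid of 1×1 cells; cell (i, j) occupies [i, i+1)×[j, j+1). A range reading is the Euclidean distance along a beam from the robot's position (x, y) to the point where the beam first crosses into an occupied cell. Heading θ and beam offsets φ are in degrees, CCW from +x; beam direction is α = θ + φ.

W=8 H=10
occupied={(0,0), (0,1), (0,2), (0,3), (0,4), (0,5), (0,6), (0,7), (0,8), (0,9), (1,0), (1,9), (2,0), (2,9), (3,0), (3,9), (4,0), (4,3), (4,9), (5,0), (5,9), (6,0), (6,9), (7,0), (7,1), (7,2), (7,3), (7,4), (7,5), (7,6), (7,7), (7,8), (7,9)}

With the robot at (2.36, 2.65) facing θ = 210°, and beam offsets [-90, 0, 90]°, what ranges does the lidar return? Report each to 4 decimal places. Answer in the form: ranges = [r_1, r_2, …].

beam 1: φ=-90°, α=120°
  dir = (cos 120°, sin 120°) = (-0.5000, 0.8660); from cell (2,2)
  next x-line at t=0.7200, next y-line at t=0.4041; Δt_x=2.0000, Δt_y=1.1547
    y: enter (2,3) at t=0.4041
    x: enter (1,3) at t=0.7200
    y: enter (1,4) at t=1.5588
    y: enter (1,5) at t=2.7135
    x: enter (0,5) at t=2.7200 ← occupied
  → r_1 = 2.7200
beam 2: φ=0°, α=210°
  dir = (cos 210°, sin 210°) = (-0.8660, -0.5000); from cell (2,2)
  next x-line at t=0.4157, next y-line at t=1.3000; Δt_x=1.1547, Δt_y=2.0000
    x: enter (1,2) at t=0.4157
    y: enter (1,1) at t=1.3000
    x: enter (0,1) at t=1.5704 ← occupied
  → r_2 = 1.5704
beam 3: φ=90°, α=300°
  dir = (cos 300°, sin 300°) = (0.5000, -0.8660); from cell (2,2)
  next x-line at t=1.2800, next y-line at t=0.7506; Δt_x=2.0000, Δt_y=1.1547
    y: enter (2,1) at t=0.7506
    x: enter (3,1) at t=1.2800
    y: enter (3,0) at t=1.9053 ← occupied
  → r_3 = 1.9053

ranges = [2.7200, 1.5704, 1.9053]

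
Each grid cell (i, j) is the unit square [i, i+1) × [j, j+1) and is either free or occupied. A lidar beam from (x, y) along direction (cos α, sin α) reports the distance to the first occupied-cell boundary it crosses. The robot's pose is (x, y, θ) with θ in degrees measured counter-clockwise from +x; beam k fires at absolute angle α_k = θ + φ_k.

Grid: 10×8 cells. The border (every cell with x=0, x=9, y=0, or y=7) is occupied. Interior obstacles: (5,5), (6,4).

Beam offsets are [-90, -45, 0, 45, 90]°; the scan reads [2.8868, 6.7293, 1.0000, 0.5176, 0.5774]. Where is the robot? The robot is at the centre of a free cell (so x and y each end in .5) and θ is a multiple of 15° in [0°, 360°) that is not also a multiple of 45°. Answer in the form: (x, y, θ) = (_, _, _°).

(x, y, θ) = (7.5, 1.5, 210°)

The pose lattice has 46·16 = 736 candidates. Test each by forward raycasting.
  (2.5, 1.5, 240°): beam 1 = 1.7321 ≠ 2.8868 ✗
  (2.5, 2.5, 120°): beam 1 = 4.0415 ≠ 2.8868 ✗
  (4.5, 1.5, 330°): beam 1 = 0.5774 ≠ 2.8868 ✗
  (5.5, 3.5, 330°): beam 2 = 2.5882 ≠ 6.7293 ✗
  …
  (7.5, 1.5, 210°): r_1=2.8868, r_2=6.7293, r_3=1.0000, r_4=0.5176, r_5=0.5774 — all match ✓
Only this pose fits every beam.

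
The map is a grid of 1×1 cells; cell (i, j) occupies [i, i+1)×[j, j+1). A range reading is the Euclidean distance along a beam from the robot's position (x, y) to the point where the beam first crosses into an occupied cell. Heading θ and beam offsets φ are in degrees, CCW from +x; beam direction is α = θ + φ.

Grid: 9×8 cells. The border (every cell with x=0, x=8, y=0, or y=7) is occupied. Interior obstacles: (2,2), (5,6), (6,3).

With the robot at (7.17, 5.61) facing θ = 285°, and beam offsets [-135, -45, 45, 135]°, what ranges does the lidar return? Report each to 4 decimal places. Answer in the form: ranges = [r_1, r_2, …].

ranges = [1.3510, 1.8591, 0.9584, 1.6050]

beam 1: φ=-135°, α=150°
  direction (-0.8660, 0.5000); cell (7,5); t to first gridline: x 0.1963, y 0.7800 (then +1.1547 / +2.0000)
    (6,5) via x @ 0.1963
    (6,6) via y @ 0.7800
    (5,6) via x @ 1.3510  # hit
  → r_1 = 1.3510
beam 2: φ=-45°, α=240°
  direction (-0.5000, -0.8660); cell (7,5); t to first gridline: x 0.3400, y 0.7044 (then +2.0000 / +1.1547)
    (6,5) via x @ 0.3400
    (6,4) via y @ 0.7044
    (6,3) via y @ 1.8591  # hit
  → r_2 = 1.8591
beam 3: φ=45°, α=330°
  direction (0.8660, -0.5000); cell (7,5); t to first gridline: x 0.9584, y 1.2200 (then +1.1547 / +2.0000)
    (8,5) via x @ 0.9584  # hit
  → r_3 = 0.9584
beam 4: φ=135°, α=60°
  direction (0.5000, 0.8660); cell (7,5); t to first gridline: x 1.6600, y 0.4503 (then +2.0000 / +1.1547)
    (7,6) via y @ 0.4503
    (7,7) via y @ 1.6050  # hit
  → r_4 = 1.6050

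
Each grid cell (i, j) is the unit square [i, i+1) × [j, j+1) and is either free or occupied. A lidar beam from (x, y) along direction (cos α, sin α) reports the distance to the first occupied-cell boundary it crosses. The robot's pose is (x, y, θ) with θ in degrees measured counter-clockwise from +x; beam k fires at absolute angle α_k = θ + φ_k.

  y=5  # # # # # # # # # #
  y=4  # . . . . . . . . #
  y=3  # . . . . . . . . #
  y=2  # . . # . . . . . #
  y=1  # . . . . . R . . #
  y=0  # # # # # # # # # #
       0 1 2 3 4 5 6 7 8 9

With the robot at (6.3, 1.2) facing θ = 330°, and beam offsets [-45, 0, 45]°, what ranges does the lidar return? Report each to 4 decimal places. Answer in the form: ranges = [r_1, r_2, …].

ranges = [0.2071, 0.4000, 2.7952]

beam 1: φ=-45°, α=285°
  d=(0.2588,-0.9659)  start (6,1)  tX=2.7046 tY=0.2071  stride 1/|dx|=3.8637 1/|dy|=1.0353
    cross y-line → (6,0), t=0.2071 (wall)
  → r_1 = 0.2071
beam 2: φ=0°, α=330°
  d=(0.8660,-0.5000)  start (6,1)  tX=0.8083 tY=0.4000  stride 1/|dx|=1.1547 1/|dy|=2.0000
    cross y-line → (6,0), t=0.4000 (wall)
  → r_2 = 0.4000
beam 3: φ=45°, α=15°
  d=(0.9659,0.2588)  start (6,1)  tX=0.7247 tY=3.0910  stride 1/|dx|=1.0353 1/|dy|=3.8637
    cross x-line → (7,1), t=0.7247
    cross x-line → (8,1), t=1.7600
    cross x-line → (9,1), t=2.7952 (wall)
  → r_3 = 2.7952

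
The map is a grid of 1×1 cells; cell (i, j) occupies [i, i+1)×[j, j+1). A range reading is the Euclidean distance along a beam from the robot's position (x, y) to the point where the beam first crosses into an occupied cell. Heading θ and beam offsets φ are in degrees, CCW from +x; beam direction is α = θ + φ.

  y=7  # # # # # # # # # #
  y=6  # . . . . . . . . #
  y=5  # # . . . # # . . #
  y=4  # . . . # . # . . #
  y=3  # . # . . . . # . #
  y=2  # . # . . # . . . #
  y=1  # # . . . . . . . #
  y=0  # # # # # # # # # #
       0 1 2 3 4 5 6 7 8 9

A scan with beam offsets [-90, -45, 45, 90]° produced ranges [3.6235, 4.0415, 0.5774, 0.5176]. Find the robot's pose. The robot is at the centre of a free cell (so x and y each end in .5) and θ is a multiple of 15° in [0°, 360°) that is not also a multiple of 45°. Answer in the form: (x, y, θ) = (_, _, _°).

(x, y, θ) = (4.5, 5.5, 255°)

Candidates: 38 free-cell centres × 16 headings = 608 poses. Raycast each; keep the one whose scan matches to 4 dp.
  (7.5, 1.5, 210°): beam 1 = 2.8868 ≠ 3.6235 ✗
  (3.5, 2.5, 345°): beam 1 = 1.5529 ≠ 3.6235 ✗
  (5.5, 3.5, 300°): beam 1 = 2.8868 ≠ 3.6235 ✗
  (2.5, 6.5, 195°): beam 1 = 0.5176 ≠ 3.6235 ✗
  …
  (4.5, 5.5, 255°): r_1=3.6235, r_2=4.0415, r_3=0.5774, r_4=0.5176 — all match ✓
Unique over the lattice → pose = (4.5, 5.5, 255°).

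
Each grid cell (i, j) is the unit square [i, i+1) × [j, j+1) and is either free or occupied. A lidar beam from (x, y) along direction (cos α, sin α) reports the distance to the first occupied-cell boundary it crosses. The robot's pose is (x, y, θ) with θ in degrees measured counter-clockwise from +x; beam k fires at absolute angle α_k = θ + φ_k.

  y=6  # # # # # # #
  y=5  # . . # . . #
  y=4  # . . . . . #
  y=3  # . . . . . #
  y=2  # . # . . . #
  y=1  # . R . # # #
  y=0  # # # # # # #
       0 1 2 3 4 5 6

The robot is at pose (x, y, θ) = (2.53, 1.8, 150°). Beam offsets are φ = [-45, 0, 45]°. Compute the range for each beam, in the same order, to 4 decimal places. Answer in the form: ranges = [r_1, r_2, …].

ranges = [0.2071, 0.4000, 1.5840]

beam 1: φ=-45°, α=105°
  dir = (cos 105°, sin 105°) = (-0.2588, 0.9659); from cell (2,1)
  next x-line at t=2.0478, next y-line at t=0.2071; Δt_x=3.8637, Δt_y=1.0353
    y: enter (2,2) at t=0.2071 ← occupied
  → r_1 = 0.2071
beam 2: φ=0°, α=150°
  dir = (cos 150°, sin 150°) = (-0.8660, 0.5000); from cell (2,1)
  next x-line at t=0.6120, next y-line at t=0.4000; Δt_x=1.1547, Δt_y=2.0000
    y: enter (2,2) at t=0.4000 ← occupied
  → r_2 = 0.4000
beam 3: φ=45°, α=195°
  dir = (cos 195°, sin 195°) = (-0.9659, -0.2588); from cell (2,1)
  next x-line at t=0.5487, next y-line at t=3.0910; Δt_x=1.0353, Δt_y=3.8637
    x: enter (1,1) at t=0.5487
    x: enter (0,1) at t=1.5840 ← occupied
  → r_3 = 1.5840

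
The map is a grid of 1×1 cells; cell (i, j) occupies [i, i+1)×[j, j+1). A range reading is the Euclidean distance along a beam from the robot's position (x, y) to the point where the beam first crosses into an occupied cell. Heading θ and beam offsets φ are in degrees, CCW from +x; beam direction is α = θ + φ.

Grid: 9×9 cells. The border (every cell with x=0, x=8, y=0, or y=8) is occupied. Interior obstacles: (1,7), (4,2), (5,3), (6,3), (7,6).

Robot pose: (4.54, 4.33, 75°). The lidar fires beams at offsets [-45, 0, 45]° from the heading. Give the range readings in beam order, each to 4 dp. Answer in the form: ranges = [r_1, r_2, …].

beam 1: φ=-45°, α=30°
  dir = (cos 30°, sin 30°) = (0.8660, 0.5000); from cell (4,4)
  next x-line at t=0.5312, next y-line at t=1.3400; Δt_x=1.1547, Δt_y=2.0000
    x: enter (5,4) at t=0.5312
    y: enter (5,5) at t=1.3400
    x: enter (6,5) at t=1.6859
    x: enter (7,5) at t=2.8406
    y: enter (7,6) at t=3.3400 ← occupied
  → r_1 = 3.3400
beam 2: φ=0°, α=75°
  dir = (cos 75°, sin 75°) = (0.2588, 0.9659); from cell (4,4)
  next x-line at t=1.7773, next y-line at t=0.6936; Δt_x=3.8637, Δt_y=1.0353
    y: enter (4,5) at t=0.6936
    y: enter (4,6) at t=1.7289
    x: enter (5,6) at t=1.7773
    y: enter (5,7) at t=2.7642
    y: enter (5,8) at t=3.7995 ← occupied
  → r_2 = 3.7995
beam 3: φ=45°, α=120°
  dir = (cos 120°, sin 120°) = (-0.5000, 0.8660); from cell (4,4)
  next x-line at t=1.0800, next y-line at t=0.7736; Δt_x=2.0000, Δt_y=1.1547
    y: enter (4,5) at t=0.7736
    x: enter (3,5) at t=1.0800
    y: enter (3,6) at t=1.9283
    x: enter (2,6) at t=3.0800
    y: enter (2,7) at t=3.0831
    y: enter (2,8) at t=4.2378 ← occupied
  → r_3 = 4.2378

ranges = [3.3400, 3.7995, 4.2378]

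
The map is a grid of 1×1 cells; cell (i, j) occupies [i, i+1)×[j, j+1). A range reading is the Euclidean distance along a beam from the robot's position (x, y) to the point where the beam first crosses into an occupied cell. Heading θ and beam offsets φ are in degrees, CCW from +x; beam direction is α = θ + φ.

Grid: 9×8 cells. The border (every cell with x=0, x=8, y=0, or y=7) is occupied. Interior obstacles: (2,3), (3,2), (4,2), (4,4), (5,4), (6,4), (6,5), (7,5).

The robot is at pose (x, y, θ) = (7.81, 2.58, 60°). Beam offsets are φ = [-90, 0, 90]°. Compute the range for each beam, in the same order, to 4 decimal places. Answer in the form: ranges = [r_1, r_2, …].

beam 1: φ=-90°, α=330°
  dir = (cos 330°, sin 330°) = (0.8660, -0.5000); from cell (7,2)
  next x-line at t=0.2194, next y-line at t=1.1600; Δt_x=1.1547, Δt_y=2.0000
    x: enter (8,2) at t=0.2194 ← occupied
  → r_1 = 0.2194
beam 2: φ=0°, α=60°
  dir = (cos 60°, sin 60°) = (0.5000, 0.8660); from cell (7,2)
  next x-line at t=0.3800, next y-line at t=0.4850; Δt_x=2.0000, Δt_y=1.1547
    x: enter (8,2) at t=0.3800 ← occupied
  → r_2 = 0.3800
beam 3: φ=90°, α=150°
  dir = (cos 150°, sin 150°) = (-0.8660, 0.5000); from cell (7,2)
  next x-line at t=0.9353, next y-line at t=0.8400; Δt_x=1.1547, Δt_y=2.0000
    y: enter (7,3) at t=0.8400
    x: enter (6,3) at t=0.9353
    x: enter (5,3) at t=2.0900
    y: enter (5,4) at t=2.8400 ← occupied
  → r_3 = 2.8400

ranges = [0.2194, 0.3800, 2.8400]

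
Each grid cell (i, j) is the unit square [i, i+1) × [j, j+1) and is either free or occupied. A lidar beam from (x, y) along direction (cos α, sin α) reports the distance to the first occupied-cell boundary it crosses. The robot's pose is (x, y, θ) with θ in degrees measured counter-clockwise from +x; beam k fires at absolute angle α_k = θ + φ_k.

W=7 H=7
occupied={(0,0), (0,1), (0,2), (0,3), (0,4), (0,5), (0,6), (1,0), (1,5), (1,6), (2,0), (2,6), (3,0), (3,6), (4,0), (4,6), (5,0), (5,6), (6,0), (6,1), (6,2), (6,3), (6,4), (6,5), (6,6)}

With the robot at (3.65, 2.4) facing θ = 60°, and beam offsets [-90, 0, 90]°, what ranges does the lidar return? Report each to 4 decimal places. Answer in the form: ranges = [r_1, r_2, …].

ranges = [2.7135, 4.1569, 3.0600]

beam 1: φ=-90°, α=330°
  direction (0.8660, -0.5000); cell (3,2); t to first gridline: x 0.4041, y 0.8000 (then +1.1547 / +2.0000)
    (4,2) via x @ 0.4041
    (4,1) via y @ 0.8000
    (5,1) via x @ 1.5588
    (6,1) via x @ 2.7135  # hit
  → r_1 = 2.7135
beam 2: φ=0°, α=60°
  direction (0.5000, 0.8660); cell (3,2); t to first gridline: x 0.7000, y 0.6928 (then +2.0000 / +1.1547)
    (3,3) via y @ 0.6928
    (4,3) via x @ 0.7000
    (4,4) via y @ 1.8475
    (5,4) via x @ 2.7000
    (5,5) via y @ 3.0022
    (5,6) via y @ 4.1569  # hit
  → r_2 = 4.1569
beam 3: φ=90°, α=150°
  direction (-0.8660, 0.5000); cell (3,2); t to first gridline: x 0.7506, y 1.2000 (then +1.1547 / +2.0000)
    (2,2) via x @ 0.7506
    (2,3) via y @ 1.2000
    (1,3) via x @ 1.9053
    (0,3) via x @ 3.0600  # hit
  → r_3 = 3.0600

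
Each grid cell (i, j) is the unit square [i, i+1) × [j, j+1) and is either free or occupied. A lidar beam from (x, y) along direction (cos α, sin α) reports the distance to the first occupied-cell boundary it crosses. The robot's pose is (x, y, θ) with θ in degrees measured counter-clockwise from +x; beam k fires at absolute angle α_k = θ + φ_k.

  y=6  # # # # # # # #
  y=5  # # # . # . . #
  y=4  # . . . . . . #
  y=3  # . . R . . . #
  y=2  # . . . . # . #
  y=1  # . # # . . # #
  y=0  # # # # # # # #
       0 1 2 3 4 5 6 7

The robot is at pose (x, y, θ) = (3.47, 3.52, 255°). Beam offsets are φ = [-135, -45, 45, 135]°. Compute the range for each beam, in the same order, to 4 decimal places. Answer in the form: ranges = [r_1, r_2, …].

beam 1: φ=-135°, α=120°
  cosα=-0.5000 sinα=0.8660 | (3,3) | tMaxX 0.9400 tMaxY 0.5543 | tΔX 2.0000 tΔY 1.1547
    t=0.5543 [y] (3,4)
    t=0.9400 [x] (2,4)
    t=1.7090 [y] (2,5) — stop
  → r_1 = 1.7090
beam 2: φ=-45°, α=210°
  cosα=-0.8660 sinα=-0.5000 | (3,3) | tMaxX 0.5427 tMaxY 1.0400 | tΔX 1.1547 tΔY 2.0000
    t=0.5427 [x] (2,3)
    t=1.0400 [y] (2,2)
    t=1.6974 [x] (1,2)
    t=2.8521 [x] (0,2) — stop
  → r_2 = 2.8521
beam 3: φ=45°, α=300°
  cosα=0.5000 sinα=-0.8660 | (3,3) | tMaxX 1.0600 tMaxY 0.6004 | tΔX 2.0000 tΔY 1.1547
    t=0.6004 [y] (3,2)
    t=1.0600 [x] (4,2)
    t=1.7551 [y] (4,1)
    t=2.9098 [y] (4,0) — stop
  → r_3 = 2.9098
beam 4: φ=135°, α=30°
  cosα=0.8660 sinα=0.5000 | (3,3) | tMaxX 0.6120 tMaxY 0.9600 | tΔX 1.1547 tΔY 2.0000
    t=0.6120 [x] (4,3)
    t=0.9600 [y] (4,4)
    t=1.7667 [x] (5,4)
    t=2.9214 [x] (6,4)
    t=2.9600 [y] (6,5)
    t=4.0761 [x] (7,5) — stop
  → r_4 = 4.0761

ranges = [1.7090, 2.8521, 2.9098, 4.0761]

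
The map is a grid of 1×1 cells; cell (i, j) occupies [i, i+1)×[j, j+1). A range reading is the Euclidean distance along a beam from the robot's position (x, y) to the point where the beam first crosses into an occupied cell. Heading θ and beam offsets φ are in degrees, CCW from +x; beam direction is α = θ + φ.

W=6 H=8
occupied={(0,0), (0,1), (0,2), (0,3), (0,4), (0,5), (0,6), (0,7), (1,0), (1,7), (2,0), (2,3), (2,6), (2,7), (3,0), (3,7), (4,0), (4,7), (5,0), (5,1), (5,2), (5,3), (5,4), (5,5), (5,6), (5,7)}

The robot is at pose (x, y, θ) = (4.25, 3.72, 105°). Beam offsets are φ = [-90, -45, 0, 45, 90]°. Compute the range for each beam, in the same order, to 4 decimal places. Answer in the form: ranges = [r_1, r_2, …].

beam 1: φ=-90°, α=15°
  dir = (cos 15°, sin 15°) = (0.9659, 0.2588); from cell (4,3)
  next x-line at t=0.7765, next y-line at t=1.0818; Δt_x=1.0353, Δt_y=3.8637
    x: enter (5,3) at t=0.7765 ← occupied
  → r_1 = 0.7765
beam 2: φ=-45°, α=60°
  dir = (cos 60°, sin 60°) = (0.5000, 0.8660); from cell (4,3)
  next x-line at t=1.5000, next y-line at t=0.3233; Δt_x=2.0000, Δt_y=1.1547
    y: enter (4,4) at t=0.3233
    y: enter (4,5) at t=1.4780
    x: enter (5,5) at t=1.5000 ← occupied
  → r_2 = 1.5000
beam 3: φ=0°, α=105°
  dir = (cos 105°, sin 105°) = (-0.2588, 0.9659); from cell (4,3)
  next x-line at t=0.9659, next y-line at t=0.2899; Δt_x=3.8637, Δt_y=1.0353
    y: enter (4,4) at t=0.2899
    x: enter (3,4) at t=0.9659
    y: enter (3,5) at t=1.3252
    y: enter (3,6) at t=2.3604
    y: enter (3,7) at t=3.3957 ← occupied
  → r_3 = 3.3957
beam 4: φ=45°, α=150°
  dir = (cos 150°, sin 150°) = (-0.8660, 0.5000); from cell (4,3)
  next x-line at t=0.2887, next y-line at t=0.5600; Δt_x=1.1547, Δt_y=2.0000
    x: enter (3,3) at t=0.2887
    y: enter (3,4) at t=0.5600
    x: enter (2,4) at t=1.4434
    y: enter (2,5) at t=2.5600
    x: enter (1,5) at t=2.5981
    x: enter (0,5) at t=3.7528 ← occupied
  → r_4 = 3.7528
beam 5: φ=90°, α=195°
  dir = (cos 195°, sin 195°) = (-0.9659, -0.2588); from cell (4,3)
  next x-line at t=0.2588, next y-line at t=2.7819; Δt_x=1.0353, Δt_y=3.8637
    x: enter (3,3) at t=0.2588
    x: enter (2,3) at t=1.2941 ← occupied
  → r_5 = 1.2941

ranges = [0.7765, 1.5000, 3.3957, 3.7528, 1.2941]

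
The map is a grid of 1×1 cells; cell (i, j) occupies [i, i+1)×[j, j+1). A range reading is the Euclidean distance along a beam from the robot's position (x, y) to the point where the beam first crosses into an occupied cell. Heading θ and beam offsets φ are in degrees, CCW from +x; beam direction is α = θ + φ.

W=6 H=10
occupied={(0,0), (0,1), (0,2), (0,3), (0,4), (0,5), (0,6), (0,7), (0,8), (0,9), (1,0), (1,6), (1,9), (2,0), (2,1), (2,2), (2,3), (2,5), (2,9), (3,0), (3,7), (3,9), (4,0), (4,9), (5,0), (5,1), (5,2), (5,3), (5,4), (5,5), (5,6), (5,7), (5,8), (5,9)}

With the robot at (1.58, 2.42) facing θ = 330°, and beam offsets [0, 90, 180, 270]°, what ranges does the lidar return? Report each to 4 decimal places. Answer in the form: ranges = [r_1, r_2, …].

beam 1: φ=0°, α=330°
  direction (0.8660, -0.5000); cell (1,2); t to first gridline: x 0.4850, y 0.8400 (then +1.1547 / +2.0000)
    (2,2) via x @ 0.4850  # hit
  → r_1 = 0.4850
beam 2: φ=90°, α=60°
  direction (0.5000, 0.8660); cell (1,2); t to first gridline: x 0.8400, y 0.6697 (then +2.0000 / +1.1547)
    (1,3) via y @ 0.6697
    (2,3) via x @ 0.8400  # hit
  → r_2 = 0.8400
beam 3: φ=180°, α=150°
  direction (-0.8660, 0.5000); cell (1,2); t to first gridline: x 0.6697, y 1.1600 (then +1.1547 / +2.0000)
    (0,2) via x @ 0.6697  # hit
  → r_3 = 0.6697
beam 4: φ=270°, α=240°
  direction (-0.5000, -0.8660); cell (1,2); t to first gridline: x 1.1600, y 0.4850 (then +2.0000 / +1.1547)
    (1,1) via y @ 0.4850
    (0,1) via x @ 1.1600  # hit
  → r_4 = 1.1600

ranges = [0.4850, 0.8400, 0.6697, 1.1600]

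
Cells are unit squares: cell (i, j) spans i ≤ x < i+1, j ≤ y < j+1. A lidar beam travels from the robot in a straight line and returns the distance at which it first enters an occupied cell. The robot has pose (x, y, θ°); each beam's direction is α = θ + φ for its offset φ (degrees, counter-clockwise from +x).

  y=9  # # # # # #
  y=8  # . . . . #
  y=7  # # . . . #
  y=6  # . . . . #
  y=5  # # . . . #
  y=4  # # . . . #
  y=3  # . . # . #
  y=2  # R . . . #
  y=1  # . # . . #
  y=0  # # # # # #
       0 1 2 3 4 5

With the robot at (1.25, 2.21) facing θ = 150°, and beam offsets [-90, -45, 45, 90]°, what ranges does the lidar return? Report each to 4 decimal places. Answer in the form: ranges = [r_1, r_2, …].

beam 1: φ=-90°, α=60°
  cosα=0.5000 sinα=0.8660 | (1,2) | tMaxX 1.5000 tMaxY 0.9122 | tΔX 2.0000 tΔY 1.1547
    t=0.9122 [y] (1,3)
    t=1.5000 [x] (2,3)
    t=2.0669 [y] (2,4)
    t=3.2216 [y] (2,5)
    t=3.5000 [x] (3,5)
    t=4.3763 [y] (3,6)
    t=5.5000 [x] (4,6)
    t=5.5310 [y] (4,7)
    t=6.6857 [y] (4,8)
    t=7.5000 [x] (5,8) — stop
  → r_1 = 7.5000
beam 2: φ=-45°, α=105°
  cosα=-0.2588 sinα=0.9659 | (1,2) | tMaxX 0.9659 tMaxY 0.8179 | tΔX 3.8637 tΔY 1.0353
    t=0.8179 [y] (1,3)
    t=0.9659 [x] (0,3) — stop
  → r_2 = 0.9659
beam 3: φ=45°, α=195°
  cosα=-0.9659 sinα=-0.2588 | (1,2) | tMaxX 0.2588 tMaxY 0.8114 | tΔX 1.0353 tΔY 3.8637
    t=0.2588 [x] (0,2) — stop
  → r_3 = 0.2588
beam 4: φ=90°, α=240°
  cosα=-0.5000 sinα=-0.8660 | (1,2) | tMaxX 0.5000 tMaxY 0.2425 | tΔX 2.0000 tΔY 1.1547
    t=0.2425 [y] (1,1)
    t=0.5000 [x] (0,1) — stop
  → r_4 = 0.5000

ranges = [7.5000, 0.9659, 0.2588, 0.5000]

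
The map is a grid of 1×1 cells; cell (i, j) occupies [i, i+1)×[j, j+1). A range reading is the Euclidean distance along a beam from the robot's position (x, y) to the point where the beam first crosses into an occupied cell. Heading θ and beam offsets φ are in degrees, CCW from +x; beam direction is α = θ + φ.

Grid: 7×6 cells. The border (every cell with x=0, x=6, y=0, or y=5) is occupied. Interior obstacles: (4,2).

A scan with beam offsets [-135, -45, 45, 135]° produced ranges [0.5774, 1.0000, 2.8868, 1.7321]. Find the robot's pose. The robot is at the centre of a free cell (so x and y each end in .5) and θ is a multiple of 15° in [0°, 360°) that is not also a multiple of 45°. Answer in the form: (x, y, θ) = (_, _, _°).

(x, y, θ) = (1.5, 3.5, 285°)

The pose lattice has 19·16 = 304 candidates. Test each by forward raycasting.
  (3.5, 4.5, 210°): beam 1 = 0.5176 ≠ 0.5774 ✗
  (2.5, 2.5, 330°): beam 1 = 1.5529 ≠ 0.5774 ✗
  (4.5, 3.5, 195°): beam 1 = 1.7321 ≠ 0.5774 ✗
  …
  (1.5, 3.5, 285°): r_1=0.5774, r_2=1.0000, r_3=2.8868, r_4=1.7321 — all match ✓
No second candidate reproduces the full scan.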